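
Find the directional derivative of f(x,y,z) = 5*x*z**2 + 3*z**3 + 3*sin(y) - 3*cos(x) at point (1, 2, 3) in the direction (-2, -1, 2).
-2*sin(1) - cos(2) + 44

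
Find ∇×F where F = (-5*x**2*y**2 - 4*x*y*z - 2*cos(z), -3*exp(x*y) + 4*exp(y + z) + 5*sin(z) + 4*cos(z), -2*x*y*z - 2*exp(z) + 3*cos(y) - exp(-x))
(-2*x*z - 4*exp(y + z) - 3*sin(y) + 4*sin(z) - 5*cos(z), -4*x*y + 2*y*z + 2*sin(z) - exp(-x), 10*x**2*y + 4*x*z - 3*y*exp(x*y))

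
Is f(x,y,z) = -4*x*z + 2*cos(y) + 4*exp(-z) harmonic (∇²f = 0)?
No, ∇²f = -2*cos(y) + 4*exp(-z)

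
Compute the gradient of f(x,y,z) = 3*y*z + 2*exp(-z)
(0, 3*z, 3*y - 2*exp(-z))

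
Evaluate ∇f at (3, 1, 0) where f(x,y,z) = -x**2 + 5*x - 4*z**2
(-1, 0, 0)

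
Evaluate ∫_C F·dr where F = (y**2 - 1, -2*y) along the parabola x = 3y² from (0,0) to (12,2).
8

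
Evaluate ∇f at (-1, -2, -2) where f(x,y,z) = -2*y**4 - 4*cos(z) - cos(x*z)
(-2*sin(2), 64, -5*sin(2))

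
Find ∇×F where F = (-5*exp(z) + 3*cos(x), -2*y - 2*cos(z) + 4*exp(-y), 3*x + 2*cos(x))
(-2*sin(z), -5*exp(z) + 2*sin(x) - 3, 0)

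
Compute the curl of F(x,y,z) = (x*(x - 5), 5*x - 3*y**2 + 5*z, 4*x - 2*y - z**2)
(-7, -4, 5)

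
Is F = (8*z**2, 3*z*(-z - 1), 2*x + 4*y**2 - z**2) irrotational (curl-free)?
No, ∇×F = (8*y + 6*z + 3, 16*z - 2, 0)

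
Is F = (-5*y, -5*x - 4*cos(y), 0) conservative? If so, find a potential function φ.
Yes, F is conservative. φ = -5*x*y - 4*sin(y)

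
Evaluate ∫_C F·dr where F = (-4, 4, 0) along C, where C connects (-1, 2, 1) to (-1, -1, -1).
-12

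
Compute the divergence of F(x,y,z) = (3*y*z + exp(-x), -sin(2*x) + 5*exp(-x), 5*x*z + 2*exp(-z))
5*x - 2*exp(-z) - exp(-x)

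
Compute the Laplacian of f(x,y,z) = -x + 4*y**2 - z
8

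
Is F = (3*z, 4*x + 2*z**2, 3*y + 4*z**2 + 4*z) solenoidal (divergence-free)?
No, ∇·F = 8*z + 4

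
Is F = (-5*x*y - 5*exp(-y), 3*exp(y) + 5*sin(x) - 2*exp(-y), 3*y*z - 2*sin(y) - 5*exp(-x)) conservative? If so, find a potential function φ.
No, ∇×F = (3*z - 2*cos(y), -5*exp(-x), 5*x + 5*cos(x) - 5*exp(-y)) ≠ 0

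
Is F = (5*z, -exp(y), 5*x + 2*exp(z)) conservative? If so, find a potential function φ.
Yes, F is conservative. φ = 5*x*z - exp(y) + 2*exp(z)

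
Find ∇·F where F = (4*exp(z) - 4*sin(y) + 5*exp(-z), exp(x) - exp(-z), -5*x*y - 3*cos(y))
0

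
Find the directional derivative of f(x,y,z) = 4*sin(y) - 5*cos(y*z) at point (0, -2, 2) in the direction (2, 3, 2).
2*sqrt(17)*(6*cos(2) - 5*sin(4))/17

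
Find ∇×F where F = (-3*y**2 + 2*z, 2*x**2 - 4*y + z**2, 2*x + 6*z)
(-2*z, 0, 4*x + 6*y)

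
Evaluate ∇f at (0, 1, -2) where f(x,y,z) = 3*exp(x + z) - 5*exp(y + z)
(3*exp(-2), -5*exp(-1), (3 - 5*E)*exp(-2))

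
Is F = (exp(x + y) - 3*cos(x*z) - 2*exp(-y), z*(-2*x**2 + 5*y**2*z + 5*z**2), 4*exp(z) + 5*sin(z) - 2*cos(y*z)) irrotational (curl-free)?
No, ∇×F = (2*x**2 - 10*y**2*z - 15*z**2 + 2*z*sin(y*z), 3*x*sin(x*z), -4*x*z - exp(x + y) - 2*exp(-y))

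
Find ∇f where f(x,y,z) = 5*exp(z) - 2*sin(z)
(0, 0, 5*exp(z) - 2*cos(z))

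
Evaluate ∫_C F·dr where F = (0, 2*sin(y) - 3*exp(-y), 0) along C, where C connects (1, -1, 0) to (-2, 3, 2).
-3*E + 3*exp(-3) + 2*cos(1) - 2*cos(3)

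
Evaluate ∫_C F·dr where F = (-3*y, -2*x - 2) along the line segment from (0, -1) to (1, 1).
-6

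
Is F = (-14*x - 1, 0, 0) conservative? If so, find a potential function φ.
Yes, F is conservative. φ = x*(-7*x - 1)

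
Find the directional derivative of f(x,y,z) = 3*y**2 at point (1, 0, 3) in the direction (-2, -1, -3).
0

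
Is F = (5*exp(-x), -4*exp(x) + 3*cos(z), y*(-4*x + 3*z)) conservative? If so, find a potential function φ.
No, ∇×F = (-4*x + 3*z + 3*sin(z), 4*y, -4*exp(x)) ≠ 0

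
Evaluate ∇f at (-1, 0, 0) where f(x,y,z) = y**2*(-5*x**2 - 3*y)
(0, 0, 0)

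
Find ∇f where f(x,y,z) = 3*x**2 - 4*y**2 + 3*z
(6*x, -8*y, 3)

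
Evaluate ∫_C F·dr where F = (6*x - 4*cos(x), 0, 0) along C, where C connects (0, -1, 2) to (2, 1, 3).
12 - 4*sin(2)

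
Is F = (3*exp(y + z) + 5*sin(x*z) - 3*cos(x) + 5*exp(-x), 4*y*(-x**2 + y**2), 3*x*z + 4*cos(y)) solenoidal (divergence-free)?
No, ∇·F = -4*x**2 + 3*x + 12*y**2 + 5*z*cos(x*z) + 3*sin(x) - 5*exp(-x)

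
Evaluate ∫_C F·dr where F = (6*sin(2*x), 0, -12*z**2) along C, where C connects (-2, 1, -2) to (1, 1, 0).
-32 + 3*cos(4) - 3*cos(2)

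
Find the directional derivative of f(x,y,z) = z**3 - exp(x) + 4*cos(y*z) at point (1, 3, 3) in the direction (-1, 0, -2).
sqrt(5)*(-54 + E + 24*sin(9))/5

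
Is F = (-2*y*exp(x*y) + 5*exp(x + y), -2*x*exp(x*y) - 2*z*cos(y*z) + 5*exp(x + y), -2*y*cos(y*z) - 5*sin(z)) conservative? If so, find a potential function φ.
Yes, F is conservative. φ = -2*exp(x*y) + 5*exp(x + y) - 2*sin(y*z) + 5*cos(z)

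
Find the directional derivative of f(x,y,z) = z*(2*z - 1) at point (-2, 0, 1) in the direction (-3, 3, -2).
-3*sqrt(22)/11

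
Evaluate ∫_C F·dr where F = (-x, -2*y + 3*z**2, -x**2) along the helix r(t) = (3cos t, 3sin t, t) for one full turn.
27*pi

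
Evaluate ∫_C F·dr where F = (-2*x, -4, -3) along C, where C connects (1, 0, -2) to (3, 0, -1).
-11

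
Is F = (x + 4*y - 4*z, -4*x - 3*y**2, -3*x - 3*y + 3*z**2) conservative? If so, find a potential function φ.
No, ∇×F = (-3, -1, -8) ≠ 0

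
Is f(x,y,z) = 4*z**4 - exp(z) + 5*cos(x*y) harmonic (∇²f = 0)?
No, ∇²f = -5*x**2*cos(x*y) - 5*y**2*cos(x*y) + 48*z**2 - exp(z)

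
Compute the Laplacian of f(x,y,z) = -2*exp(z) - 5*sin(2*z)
-2*exp(z) + 20*sin(2*z)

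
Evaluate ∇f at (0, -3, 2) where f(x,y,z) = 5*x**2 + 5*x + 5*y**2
(5, -30, 0)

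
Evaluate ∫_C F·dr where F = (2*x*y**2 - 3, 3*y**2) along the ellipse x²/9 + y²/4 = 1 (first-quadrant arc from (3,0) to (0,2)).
-1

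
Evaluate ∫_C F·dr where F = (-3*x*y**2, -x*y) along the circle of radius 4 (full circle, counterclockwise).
0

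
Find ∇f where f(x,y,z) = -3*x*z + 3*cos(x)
(-3*z - 3*sin(x), 0, -3*x)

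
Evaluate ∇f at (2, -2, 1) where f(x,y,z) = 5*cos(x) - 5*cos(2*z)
(-5*sin(2), 0, 10*sin(2))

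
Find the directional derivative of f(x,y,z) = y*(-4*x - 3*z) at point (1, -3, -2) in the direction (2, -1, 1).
31*sqrt(6)/6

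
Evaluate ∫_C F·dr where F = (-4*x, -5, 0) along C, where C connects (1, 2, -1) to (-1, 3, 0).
-5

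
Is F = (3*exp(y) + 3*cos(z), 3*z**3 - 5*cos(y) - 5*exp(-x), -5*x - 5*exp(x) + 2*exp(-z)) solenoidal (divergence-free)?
No, ∇·F = 5*sin(y) - 2*exp(-z)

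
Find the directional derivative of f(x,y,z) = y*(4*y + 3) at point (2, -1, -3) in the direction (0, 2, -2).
-5*sqrt(2)/2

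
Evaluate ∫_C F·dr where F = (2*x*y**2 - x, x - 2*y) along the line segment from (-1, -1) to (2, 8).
183/2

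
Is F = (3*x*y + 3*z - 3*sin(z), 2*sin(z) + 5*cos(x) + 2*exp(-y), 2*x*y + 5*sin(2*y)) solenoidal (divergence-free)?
No, ∇·F = 3*y - 2*exp(-y)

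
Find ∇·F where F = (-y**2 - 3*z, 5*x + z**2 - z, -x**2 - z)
-1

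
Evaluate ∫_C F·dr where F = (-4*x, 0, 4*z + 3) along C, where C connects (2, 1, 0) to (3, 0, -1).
-11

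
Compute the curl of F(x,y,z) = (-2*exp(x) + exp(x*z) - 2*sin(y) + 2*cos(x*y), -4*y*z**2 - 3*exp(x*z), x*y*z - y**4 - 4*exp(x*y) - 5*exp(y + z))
(x*z - 4*x*exp(x*y) + 3*x*exp(x*z) - 4*y**3 + 8*y*z - 5*exp(y + z), x*exp(x*z) - y*z + 4*y*exp(x*y), 2*x*sin(x*y) - 3*z*exp(x*z) + 2*cos(y))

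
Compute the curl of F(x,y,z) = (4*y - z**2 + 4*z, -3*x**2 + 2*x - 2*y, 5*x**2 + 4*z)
(0, -10*x - 2*z + 4, -6*x - 2)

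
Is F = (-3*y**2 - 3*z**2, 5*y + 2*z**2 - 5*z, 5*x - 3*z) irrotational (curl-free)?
No, ∇×F = (5 - 4*z, -6*z - 5, 6*y)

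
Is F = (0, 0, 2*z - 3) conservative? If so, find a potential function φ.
Yes, F is conservative. φ = z*(z - 3)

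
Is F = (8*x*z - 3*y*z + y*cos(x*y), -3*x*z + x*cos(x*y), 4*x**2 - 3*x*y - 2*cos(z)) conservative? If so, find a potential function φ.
Yes, F is conservative. φ = 4*x**2*z - 3*x*y*z - 2*sin(z) + sin(x*y)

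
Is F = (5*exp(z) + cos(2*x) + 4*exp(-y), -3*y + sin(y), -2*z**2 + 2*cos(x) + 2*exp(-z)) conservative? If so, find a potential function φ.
No, ∇×F = (0, 5*exp(z) + 2*sin(x), 4*exp(-y)) ≠ 0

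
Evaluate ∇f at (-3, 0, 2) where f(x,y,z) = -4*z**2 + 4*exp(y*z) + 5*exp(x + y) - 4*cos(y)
(5*exp(-3), 5*exp(-3) + 8, -16)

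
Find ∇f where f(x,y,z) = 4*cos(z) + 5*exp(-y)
(0, -5*exp(-y), -4*sin(z))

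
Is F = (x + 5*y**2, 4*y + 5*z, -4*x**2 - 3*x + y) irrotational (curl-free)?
No, ∇×F = (-4, 8*x + 3, -10*y)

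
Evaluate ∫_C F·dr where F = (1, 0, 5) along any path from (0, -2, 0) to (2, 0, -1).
-3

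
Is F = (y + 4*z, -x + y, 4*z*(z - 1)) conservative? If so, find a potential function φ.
No, ∇×F = (0, 4, -2) ≠ 0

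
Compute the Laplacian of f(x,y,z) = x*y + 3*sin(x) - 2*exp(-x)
-3*sin(x) - 2*exp(-x)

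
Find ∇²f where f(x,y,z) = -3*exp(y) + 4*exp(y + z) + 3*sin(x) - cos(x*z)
x**2*cos(x*z) + z**2*cos(x*z) - 3*exp(y) + 8*exp(y + z) - 3*sin(x)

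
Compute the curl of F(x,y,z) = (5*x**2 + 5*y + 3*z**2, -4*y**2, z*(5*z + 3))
(0, 6*z, -5)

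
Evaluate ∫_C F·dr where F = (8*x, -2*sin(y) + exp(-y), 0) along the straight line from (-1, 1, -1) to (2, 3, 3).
(-1 + exp(2) + 2*(cos(3) - cos(1) + 6)*exp(3))*exp(-3)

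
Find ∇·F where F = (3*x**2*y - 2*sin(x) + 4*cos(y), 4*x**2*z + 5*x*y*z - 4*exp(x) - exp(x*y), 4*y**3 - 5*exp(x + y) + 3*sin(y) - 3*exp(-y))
6*x*y + 5*x*z - x*exp(x*y) - 2*cos(x)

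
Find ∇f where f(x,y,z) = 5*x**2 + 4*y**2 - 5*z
(10*x, 8*y, -5)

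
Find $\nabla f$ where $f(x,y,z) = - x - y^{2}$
(-1, -2*y, 0)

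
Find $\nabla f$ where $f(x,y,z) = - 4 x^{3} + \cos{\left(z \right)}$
(-12*x**2, 0, -sin(z))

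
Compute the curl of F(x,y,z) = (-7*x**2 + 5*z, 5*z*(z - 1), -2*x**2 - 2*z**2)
(5 - 10*z, 4*x + 5, 0)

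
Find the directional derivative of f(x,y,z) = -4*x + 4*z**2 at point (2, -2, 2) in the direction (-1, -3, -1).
-12*sqrt(11)/11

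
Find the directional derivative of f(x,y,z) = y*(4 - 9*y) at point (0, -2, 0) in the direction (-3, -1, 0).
-4*sqrt(10)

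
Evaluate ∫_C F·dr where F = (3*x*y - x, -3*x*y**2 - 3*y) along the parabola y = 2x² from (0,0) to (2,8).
-6662/7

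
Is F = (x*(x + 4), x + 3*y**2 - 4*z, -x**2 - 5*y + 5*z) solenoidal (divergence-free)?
No, ∇·F = 2*x + 6*y + 9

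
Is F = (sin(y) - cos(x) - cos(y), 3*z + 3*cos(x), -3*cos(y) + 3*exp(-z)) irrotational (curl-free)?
No, ∇×F = (3*sin(y) - 3, 0, -3*sin(x) - sqrt(2)*sin(y + pi/4))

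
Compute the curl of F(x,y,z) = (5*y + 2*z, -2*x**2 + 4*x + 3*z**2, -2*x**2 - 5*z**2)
(-6*z, 4*x + 2, -4*x - 1)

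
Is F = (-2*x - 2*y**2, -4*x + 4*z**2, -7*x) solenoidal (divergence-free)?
No, ∇·F = -2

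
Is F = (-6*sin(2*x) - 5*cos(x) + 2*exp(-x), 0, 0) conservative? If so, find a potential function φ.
Yes, F is conservative. φ = -5*sin(x) + 3*cos(2*x) - 2*exp(-x)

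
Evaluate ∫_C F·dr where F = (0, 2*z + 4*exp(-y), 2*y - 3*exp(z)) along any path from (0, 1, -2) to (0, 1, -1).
-3*exp(-1) + 3*exp(-2) + 2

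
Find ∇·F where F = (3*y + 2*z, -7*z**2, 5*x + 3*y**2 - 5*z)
-5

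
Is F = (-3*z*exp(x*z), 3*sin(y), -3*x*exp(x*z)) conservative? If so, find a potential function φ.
Yes, F is conservative. φ = -3*exp(x*z) - 3*cos(y)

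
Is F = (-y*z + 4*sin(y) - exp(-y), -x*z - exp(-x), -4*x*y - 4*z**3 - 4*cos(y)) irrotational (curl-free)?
No, ∇×F = (-3*x + 4*sin(y), 3*y, -4*cos(y) - exp(-y) + exp(-x))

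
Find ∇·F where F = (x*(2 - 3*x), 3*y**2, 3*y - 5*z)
-6*x + 6*y - 3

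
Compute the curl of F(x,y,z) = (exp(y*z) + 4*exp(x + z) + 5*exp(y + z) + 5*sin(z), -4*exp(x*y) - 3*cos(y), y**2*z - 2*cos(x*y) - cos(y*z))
(2*x*sin(x*y) + 2*y*z + z*sin(y*z), y*exp(y*z) - 2*y*sin(x*y) + 4*exp(x + z) + 5*exp(y + z) + 5*cos(z), -4*y*exp(x*y) - z*exp(y*z) - 5*exp(y + z))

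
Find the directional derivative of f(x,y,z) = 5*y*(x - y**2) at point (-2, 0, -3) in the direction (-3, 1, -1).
-10*sqrt(11)/11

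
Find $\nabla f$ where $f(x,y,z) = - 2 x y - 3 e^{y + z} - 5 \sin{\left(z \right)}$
(-2*y, -2*x - 3*exp(y + z), -3*exp(y + z) - 5*cos(z))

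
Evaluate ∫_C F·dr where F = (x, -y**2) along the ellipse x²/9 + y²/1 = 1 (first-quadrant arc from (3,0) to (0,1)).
-29/6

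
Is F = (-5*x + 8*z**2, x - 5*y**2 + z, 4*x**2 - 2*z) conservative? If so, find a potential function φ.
No, ∇×F = (-1, -8*x + 16*z, 1) ≠ 0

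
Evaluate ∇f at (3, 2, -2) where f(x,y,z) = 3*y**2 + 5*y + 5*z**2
(0, 17, -20)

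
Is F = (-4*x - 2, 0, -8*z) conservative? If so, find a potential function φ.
Yes, F is conservative. φ = -2*x**2 - 2*x - 4*z**2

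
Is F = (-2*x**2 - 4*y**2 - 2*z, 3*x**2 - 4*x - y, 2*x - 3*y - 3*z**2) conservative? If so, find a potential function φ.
No, ∇×F = (-3, -4, 6*x + 8*y - 4) ≠ 0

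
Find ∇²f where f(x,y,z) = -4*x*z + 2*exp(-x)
2*exp(-x)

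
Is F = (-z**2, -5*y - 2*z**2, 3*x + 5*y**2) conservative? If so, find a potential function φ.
No, ∇×F = (10*y + 4*z, -2*z - 3, 0) ≠ 0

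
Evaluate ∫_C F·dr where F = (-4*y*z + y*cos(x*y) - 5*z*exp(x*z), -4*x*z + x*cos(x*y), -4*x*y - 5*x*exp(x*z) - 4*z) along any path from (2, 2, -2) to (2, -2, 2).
-5*exp(4) + 5*exp(-4) - 2*sin(4)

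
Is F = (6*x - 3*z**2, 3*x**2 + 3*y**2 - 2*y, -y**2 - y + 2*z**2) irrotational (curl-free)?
No, ∇×F = (-2*y - 1, -6*z, 6*x)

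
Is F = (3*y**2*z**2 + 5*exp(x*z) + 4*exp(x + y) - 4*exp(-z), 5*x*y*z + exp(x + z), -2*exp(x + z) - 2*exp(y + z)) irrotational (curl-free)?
No, ∇×F = (-5*x*y - exp(x + z) - 2*exp(y + z), 5*x*exp(x*z) + 6*y**2*z + 2*exp(x + z) + 4*exp(-z), -6*y*z**2 + 5*y*z - 4*exp(x + y) + exp(x + z))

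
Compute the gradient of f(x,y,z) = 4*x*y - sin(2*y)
(4*y, 4*x - 2*cos(2*y), 0)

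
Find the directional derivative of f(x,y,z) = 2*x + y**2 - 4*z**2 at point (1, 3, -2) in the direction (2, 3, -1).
3*sqrt(14)/7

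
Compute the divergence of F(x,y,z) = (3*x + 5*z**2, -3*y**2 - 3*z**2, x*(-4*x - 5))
3 - 6*y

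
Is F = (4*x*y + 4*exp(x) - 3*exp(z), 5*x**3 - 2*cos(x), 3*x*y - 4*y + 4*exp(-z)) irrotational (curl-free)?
No, ∇×F = (3*x - 4, -3*y - 3*exp(z), 15*x**2 - 4*x + 2*sin(x))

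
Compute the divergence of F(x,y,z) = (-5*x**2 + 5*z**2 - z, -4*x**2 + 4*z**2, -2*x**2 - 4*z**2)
-10*x - 8*z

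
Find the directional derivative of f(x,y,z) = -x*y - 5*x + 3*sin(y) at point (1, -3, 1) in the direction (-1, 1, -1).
sqrt(3)*(cos(3) + 1/3)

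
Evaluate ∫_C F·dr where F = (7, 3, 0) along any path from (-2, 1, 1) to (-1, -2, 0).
-2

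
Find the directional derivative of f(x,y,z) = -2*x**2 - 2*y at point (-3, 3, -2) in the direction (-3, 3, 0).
-7*sqrt(2)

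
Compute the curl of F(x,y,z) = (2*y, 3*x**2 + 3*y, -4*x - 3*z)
(0, 4, 6*x - 2)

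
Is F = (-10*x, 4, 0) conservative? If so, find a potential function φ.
Yes, F is conservative. φ = -5*x**2 + 4*y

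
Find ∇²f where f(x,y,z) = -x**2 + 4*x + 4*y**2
6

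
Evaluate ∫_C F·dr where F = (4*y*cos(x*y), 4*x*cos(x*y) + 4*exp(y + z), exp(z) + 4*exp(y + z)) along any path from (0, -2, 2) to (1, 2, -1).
-exp(2) - 4 + exp(-1) + 4*sin(2) + 4*E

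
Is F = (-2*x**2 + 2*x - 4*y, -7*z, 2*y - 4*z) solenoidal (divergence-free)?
No, ∇·F = -4*x - 2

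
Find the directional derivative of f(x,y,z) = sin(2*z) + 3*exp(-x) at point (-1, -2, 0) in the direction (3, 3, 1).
sqrt(19)*(2 - 9*E)/19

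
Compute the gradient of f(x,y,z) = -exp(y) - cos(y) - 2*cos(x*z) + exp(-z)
(2*z*sin(x*z), -exp(y) + sin(y), 2*x*sin(x*z) - exp(-z))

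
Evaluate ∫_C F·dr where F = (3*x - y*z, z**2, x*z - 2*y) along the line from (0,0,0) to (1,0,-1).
11/6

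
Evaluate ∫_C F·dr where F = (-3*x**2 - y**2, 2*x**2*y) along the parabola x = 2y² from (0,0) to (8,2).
-1328/3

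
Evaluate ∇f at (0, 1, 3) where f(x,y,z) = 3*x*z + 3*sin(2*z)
(9, 0, 6*cos(6))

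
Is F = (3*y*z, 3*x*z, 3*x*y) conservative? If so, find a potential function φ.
Yes, F is conservative. φ = 3*x*y*z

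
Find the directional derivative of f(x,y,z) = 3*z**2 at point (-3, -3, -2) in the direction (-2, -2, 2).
-4*sqrt(3)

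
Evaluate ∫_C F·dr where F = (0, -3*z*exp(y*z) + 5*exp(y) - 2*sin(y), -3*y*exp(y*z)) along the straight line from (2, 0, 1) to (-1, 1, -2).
-4 - 3*exp(-2) + 2*cos(1) + 5*E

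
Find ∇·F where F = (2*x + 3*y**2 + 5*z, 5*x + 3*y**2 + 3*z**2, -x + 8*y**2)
6*y + 2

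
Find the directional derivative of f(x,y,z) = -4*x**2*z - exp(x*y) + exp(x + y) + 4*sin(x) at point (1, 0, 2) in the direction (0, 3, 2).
sqrt(13)*(-11 + 3*E)/13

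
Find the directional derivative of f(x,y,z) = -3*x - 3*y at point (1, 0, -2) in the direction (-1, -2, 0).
9*sqrt(5)/5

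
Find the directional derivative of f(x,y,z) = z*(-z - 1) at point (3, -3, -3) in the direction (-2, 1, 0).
0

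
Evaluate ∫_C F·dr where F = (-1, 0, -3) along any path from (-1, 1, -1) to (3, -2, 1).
-10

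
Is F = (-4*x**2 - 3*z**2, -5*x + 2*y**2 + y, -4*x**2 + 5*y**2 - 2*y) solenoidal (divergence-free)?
No, ∇·F = -8*x + 4*y + 1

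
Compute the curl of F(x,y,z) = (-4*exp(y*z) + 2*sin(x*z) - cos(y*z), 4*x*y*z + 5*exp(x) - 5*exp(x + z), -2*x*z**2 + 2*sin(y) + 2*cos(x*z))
(-4*x*y + 5*exp(x + z) + 2*cos(y), 2*x*cos(x*z) - 4*y*exp(y*z) + y*sin(y*z) + 2*z**2 + 2*z*sin(x*z), 4*y*z + 4*z*exp(y*z) - z*sin(y*z) + 5*exp(x) - 5*exp(x + z))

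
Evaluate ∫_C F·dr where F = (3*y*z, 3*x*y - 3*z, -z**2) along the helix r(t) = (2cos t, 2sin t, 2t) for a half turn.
-8*pi**3/3 - 6*pi**2 + 40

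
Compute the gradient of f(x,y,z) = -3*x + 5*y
(-3, 5, 0)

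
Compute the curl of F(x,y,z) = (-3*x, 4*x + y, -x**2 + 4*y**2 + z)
(8*y, 2*x, 4)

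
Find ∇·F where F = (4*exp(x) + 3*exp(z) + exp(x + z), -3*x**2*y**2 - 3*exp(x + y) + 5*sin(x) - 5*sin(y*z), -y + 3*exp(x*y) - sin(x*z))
-6*x**2*y - x*cos(x*z) - 5*z*cos(y*z) + 4*exp(x) - 3*exp(x + y) + exp(x + z)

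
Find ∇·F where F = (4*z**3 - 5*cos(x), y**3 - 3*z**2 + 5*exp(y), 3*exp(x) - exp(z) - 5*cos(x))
3*y**2 + 5*exp(y) - exp(z) + 5*sin(x)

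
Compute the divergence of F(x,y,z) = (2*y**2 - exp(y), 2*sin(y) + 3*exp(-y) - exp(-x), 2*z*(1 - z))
-4*z + 2*cos(y) + 2 - 3*exp(-y)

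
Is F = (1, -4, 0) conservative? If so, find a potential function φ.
Yes, F is conservative. φ = x - 4*y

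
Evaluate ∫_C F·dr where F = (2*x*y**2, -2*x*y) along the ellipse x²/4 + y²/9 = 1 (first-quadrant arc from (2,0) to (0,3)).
-30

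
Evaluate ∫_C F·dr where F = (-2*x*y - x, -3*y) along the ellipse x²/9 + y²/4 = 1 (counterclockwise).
0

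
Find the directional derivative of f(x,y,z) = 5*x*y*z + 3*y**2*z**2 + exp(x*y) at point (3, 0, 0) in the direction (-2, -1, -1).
-sqrt(6)/2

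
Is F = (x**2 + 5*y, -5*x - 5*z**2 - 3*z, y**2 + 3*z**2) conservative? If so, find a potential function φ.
No, ∇×F = (2*y + 10*z + 3, 0, -10) ≠ 0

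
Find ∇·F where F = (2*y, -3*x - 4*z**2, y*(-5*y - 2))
0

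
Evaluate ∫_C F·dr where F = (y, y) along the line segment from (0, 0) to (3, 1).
2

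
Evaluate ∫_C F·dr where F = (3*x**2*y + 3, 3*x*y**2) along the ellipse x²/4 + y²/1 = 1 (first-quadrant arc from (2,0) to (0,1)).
-6 - 9*pi/8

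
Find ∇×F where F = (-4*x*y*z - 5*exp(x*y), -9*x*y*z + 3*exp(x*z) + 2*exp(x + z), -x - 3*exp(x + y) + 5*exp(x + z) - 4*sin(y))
(9*x*y - 3*x*exp(x*z) - 3*exp(x + y) - 2*exp(x + z) - 4*cos(y), -4*x*y + 3*exp(x + y) - 5*exp(x + z) + 1, 4*x*z + 5*x*exp(x*y) - 9*y*z + 3*z*exp(x*z) + 2*exp(x + z))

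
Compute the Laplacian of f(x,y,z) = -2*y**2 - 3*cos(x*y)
3*x**2*cos(x*y) + 3*y**2*cos(x*y) - 4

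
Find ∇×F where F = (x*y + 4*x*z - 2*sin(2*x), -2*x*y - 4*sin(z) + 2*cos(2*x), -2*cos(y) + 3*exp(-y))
(2*sin(y) + 4*cos(z) - 3*exp(-y), 4*x, -x - 2*y - 4*sin(2*x))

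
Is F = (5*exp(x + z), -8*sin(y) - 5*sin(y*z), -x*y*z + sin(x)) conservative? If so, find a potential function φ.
No, ∇×F = (-x*z + 5*y*cos(y*z), y*z + 5*exp(x + z) - cos(x), 0) ≠ 0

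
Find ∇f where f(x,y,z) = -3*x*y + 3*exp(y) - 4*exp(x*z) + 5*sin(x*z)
(-3*y - 4*z*exp(x*z) + 5*z*cos(x*z), -3*x + 3*exp(y), x*(-4*exp(x*z) + 5*cos(x*z)))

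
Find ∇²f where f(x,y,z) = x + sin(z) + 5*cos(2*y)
-sin(z) - 20*cos(2*y)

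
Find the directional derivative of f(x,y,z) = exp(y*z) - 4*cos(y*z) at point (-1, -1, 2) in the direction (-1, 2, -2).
-8*sin(2) + 2*exp(-2)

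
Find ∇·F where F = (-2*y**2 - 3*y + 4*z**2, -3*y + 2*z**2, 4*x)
-3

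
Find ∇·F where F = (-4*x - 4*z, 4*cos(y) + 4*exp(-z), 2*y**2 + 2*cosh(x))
-4*sin(y) - 4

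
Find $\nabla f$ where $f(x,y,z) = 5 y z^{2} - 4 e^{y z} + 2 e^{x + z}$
(2*exp(x + z), z*(5*z - 4*exp(y*z)), 10*y*z - 4*y*exp(y*z) + 2*exp(x + z))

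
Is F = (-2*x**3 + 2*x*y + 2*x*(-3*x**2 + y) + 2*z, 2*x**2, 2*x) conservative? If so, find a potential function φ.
Yes, F is conservative. φ = 2*x*(-x**3 + x*y + z)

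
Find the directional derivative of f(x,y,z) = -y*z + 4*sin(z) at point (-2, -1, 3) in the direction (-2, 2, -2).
-4*sqrt(3)*(cos(3) + 1)/3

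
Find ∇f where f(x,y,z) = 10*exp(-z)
(0, 0, -10*exp(-z))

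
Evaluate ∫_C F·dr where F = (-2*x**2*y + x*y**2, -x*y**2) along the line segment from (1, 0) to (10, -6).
4284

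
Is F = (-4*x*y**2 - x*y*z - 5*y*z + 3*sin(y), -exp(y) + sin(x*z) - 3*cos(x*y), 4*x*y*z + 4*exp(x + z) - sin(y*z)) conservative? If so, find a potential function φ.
No, ∇×F = (4*x*z - x*cos(x*z) - z*cos(y*z), -x*y - 4*y*z - 5*y - 4*exp(x + z), 8*x*y + x*z + 3*y*sin(x*y) + z*cos(x*z) + 5*z - 3*cos(y)) ≠ 0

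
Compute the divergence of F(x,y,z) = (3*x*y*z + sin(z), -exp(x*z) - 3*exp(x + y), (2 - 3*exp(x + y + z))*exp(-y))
3*y*z - 3*exp(x + y) - 3*exp(x + z)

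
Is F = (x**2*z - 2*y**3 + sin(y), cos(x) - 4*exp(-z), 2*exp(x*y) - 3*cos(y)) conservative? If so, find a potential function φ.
No, ∇×F = (2*x*exp(x*y) + 3*sin(y) - 4*exp(-z), x**2 - 2*y*exp(x*y), 6*y**2 - sin(x) - cos(y)) ≠ 0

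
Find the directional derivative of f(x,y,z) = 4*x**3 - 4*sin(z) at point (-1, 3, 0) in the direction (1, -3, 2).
2*sqrt(14)/7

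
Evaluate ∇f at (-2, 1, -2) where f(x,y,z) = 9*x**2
(-36, 0, 0)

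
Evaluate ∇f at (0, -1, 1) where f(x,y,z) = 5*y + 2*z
(0, 5, 2)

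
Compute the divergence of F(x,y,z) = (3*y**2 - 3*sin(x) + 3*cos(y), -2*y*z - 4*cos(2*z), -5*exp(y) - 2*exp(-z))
-2*z - 3*cos(x) + 2*exp(-z)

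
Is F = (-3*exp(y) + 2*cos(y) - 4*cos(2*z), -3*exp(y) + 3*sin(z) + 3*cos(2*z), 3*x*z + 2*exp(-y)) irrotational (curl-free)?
No, ∇×F = (12*sin(z)*cos(z) - 3*cos(z) - 2*exp(-y), -3*z + 8*sin(2*z), 3*exp(y) + 2*sin(y))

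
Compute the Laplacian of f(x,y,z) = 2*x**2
4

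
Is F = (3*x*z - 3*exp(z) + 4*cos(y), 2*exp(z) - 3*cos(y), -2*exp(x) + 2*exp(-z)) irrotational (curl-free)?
No, ∇×F = (-2*exp(z), 3*x + 2*exp(x) - 3*exp(z), 4*sin(y))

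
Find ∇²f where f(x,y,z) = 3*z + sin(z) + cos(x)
-sin(z) - cos(x)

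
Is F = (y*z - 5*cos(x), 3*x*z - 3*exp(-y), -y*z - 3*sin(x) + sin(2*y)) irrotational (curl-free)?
No, ∇×F = (-3*x - z + 2*cos(2*y), y + 3*cos(x), 2*z)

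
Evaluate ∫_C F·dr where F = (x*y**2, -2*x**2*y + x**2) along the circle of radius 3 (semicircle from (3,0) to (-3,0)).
0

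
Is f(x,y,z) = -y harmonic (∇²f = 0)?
Yes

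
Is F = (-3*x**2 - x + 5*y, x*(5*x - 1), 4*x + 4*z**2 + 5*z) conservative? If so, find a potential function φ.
No, ∇×F = (0, -4, 10*x - 6) ≠ 0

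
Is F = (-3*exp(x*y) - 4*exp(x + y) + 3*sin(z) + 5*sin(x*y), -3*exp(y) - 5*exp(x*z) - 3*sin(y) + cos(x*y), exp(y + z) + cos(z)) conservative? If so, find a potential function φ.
No, ∇×F = (5*x*exp(x*z) + exp(y + z), 3*cos(z), 3*x*exp(x*y) - 5*x*cos(x*y) - y*sin(x*y) - 5*z*exp(x*z) + 4*exp(x + y)) ≠ 0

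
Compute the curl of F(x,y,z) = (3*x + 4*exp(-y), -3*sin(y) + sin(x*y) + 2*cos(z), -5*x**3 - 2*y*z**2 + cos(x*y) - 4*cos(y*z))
(-x*sin(x*y) - 2*z**2 + 4*z*sin(y*z) + 2*sin(z), 15*x**2 + y*sin(x*y), y*cos(x*y) + 4*exp(-y))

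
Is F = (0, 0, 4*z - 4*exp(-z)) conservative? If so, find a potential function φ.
Yes, F is conservative. φ = 2*z**2 + 4*exp(-z)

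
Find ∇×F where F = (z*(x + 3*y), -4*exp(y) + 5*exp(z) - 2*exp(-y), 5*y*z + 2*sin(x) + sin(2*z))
(5*z - 5*exp(z), x + 3*y - 2*cos(x), -3*z)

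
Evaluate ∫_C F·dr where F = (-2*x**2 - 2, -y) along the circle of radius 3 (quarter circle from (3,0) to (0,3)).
39/2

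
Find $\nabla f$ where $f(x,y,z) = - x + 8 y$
(-1, 8, 0)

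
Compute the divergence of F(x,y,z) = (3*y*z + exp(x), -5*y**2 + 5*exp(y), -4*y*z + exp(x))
-14*y + exp(x) + 5*exp(y)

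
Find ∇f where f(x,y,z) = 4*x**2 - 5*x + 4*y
(8*x - 5, 4, 0)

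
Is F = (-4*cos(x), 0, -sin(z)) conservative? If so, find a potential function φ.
Yes, F is conservative. φ = -4*sin(x) + cos(z)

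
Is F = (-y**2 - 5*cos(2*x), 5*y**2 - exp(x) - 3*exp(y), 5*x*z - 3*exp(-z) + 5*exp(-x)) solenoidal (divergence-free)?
No, ∇·F = 5*x + 10*y - 3*exp(y) + 10*sin(2*x) + 3*exp(-z)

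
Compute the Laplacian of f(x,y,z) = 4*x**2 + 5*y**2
18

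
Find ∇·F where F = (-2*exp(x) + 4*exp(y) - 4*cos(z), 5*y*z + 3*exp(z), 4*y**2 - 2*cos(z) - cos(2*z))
5*z - 2*exp(x) + 2*sin(z) + 2*sin(2*z)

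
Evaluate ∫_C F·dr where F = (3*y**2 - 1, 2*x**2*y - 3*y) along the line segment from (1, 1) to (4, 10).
1077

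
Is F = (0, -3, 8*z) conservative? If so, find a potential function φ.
Yes, F is conservative. φ = -3*y + 4*z**2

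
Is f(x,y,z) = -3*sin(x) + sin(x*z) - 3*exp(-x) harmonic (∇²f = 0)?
No, ∇²f = -x**2*sin(x*z) - z**2*sin(x*z) + 3*sin(x) - 3*exp(-x)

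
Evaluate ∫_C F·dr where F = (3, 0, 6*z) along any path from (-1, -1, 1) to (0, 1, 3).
27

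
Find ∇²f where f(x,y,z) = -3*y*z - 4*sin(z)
4*sin(z)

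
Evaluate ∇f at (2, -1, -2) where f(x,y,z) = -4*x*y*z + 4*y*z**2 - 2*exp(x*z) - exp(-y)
(-8 + 4*exp(-4), E + 32, 24 - 4*exp(-4))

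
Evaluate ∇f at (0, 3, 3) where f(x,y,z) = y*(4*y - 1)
(0, 23, 0)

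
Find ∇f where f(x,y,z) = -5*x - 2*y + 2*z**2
(-5, -2, 4*z)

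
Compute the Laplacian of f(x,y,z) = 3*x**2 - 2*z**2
2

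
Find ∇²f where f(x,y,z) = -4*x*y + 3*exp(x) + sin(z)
3*exp(x) - sin(z)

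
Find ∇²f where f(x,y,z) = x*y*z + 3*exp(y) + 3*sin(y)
3*exp(y) - 3*sin(y)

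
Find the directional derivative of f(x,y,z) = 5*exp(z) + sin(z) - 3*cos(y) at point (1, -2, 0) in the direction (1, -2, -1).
sqrt(6)*(-1 + sin(2))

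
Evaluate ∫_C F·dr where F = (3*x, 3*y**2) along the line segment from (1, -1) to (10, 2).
315/2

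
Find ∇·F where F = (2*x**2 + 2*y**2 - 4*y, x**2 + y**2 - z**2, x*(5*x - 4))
4*x + 2*y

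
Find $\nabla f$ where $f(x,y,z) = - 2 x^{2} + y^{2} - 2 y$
(-4*x, 2*y - 2, 0)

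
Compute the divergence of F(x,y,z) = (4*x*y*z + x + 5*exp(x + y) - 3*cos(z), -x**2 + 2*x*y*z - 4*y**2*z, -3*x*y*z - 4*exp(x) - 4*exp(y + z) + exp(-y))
-3*x*y + 2*x*z - 4*y*z + 5*exp(x + y) - 4*exp(y + z) + 1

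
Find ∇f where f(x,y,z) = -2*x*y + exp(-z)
(-2*y, -2*x, -exp(-z))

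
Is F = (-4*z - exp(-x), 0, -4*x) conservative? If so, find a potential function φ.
Yes, F is conservative. φ = -4*x*z + exp(-x)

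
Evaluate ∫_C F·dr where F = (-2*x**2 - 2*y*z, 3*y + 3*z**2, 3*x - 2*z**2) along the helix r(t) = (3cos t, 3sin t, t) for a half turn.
-18*pi - 2*pi**3/3 + 36 + 9*pi**2/2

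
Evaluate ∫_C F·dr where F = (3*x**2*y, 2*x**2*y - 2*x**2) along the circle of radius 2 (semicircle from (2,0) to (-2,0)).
-6*pi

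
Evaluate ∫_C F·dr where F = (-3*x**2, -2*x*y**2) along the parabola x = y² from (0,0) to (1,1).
-7/5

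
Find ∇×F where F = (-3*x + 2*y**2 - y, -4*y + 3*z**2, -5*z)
(-6*z, 0, 1 - 4*y)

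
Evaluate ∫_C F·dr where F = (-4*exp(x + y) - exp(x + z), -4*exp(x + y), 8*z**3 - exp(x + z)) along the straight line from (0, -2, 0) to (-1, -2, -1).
-4*exp(-3) + 3*exp(-2) + 3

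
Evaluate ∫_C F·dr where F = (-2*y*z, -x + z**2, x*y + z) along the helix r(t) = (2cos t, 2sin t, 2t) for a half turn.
6*pi*(-3 + pi)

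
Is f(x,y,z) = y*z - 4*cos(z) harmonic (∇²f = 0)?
No, ∇²f = 4*cos(z)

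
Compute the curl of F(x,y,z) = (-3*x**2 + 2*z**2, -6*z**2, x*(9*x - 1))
(12*z, -18*x + 4*z + 1, 0)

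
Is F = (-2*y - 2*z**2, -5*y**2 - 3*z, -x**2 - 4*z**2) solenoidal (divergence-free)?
No, ∇·F = -10*y - 8*z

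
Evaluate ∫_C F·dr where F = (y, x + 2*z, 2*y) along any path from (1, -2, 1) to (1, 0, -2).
6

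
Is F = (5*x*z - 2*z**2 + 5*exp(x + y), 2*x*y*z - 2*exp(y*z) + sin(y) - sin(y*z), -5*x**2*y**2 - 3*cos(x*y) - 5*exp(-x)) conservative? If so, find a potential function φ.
No, ∇×F = (-10*x**2*y - 2*x*y + 3*x*sin(x*y) + 2*y*exp(y*z) + y*cos(y*z), 10*x*y**2 + 5*x - 3*y*sin(x*y) - 4*z - 5*exp(-x), 2*y*z - 5*exp(x + y)) ≠ 0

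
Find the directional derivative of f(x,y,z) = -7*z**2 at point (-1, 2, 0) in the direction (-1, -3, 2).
0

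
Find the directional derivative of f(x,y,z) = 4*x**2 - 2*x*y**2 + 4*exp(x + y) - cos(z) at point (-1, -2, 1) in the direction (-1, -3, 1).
sqrt(11)*(-16 + exp(3)*sin(1) + 40*exp(3))*exp(-3)/11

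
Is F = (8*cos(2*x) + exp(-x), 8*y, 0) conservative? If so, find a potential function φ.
Yes, F is conservative. φ = 4*y**2 + 4*sin(2*x) - exp(-x)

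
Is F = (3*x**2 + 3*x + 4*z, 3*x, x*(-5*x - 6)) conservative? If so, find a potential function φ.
No, ∇×F = (0, 10*x + 10, 3) ≠ 0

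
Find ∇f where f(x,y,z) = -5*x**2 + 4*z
(-10*x, 0, 4)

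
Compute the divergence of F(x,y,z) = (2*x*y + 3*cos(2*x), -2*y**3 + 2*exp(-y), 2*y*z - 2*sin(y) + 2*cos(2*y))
-6*y**2 + 4*y - 6*sin(2*x) - 2*exp(-y)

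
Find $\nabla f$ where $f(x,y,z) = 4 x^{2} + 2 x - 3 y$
(8*x + 2, -3, 0)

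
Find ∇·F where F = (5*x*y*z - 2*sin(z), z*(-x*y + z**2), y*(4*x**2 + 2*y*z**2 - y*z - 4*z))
-x*z + 5*y*z - y*(-4*y*z + y + 4)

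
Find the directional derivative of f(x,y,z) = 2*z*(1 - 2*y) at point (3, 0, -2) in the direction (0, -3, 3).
-3*sqrt(2)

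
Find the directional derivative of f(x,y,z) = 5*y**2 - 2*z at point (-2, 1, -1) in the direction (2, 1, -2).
14/3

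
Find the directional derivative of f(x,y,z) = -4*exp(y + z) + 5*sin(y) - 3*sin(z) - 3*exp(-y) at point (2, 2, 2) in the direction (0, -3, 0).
-3*exp(-2) - 5*cos(2) + 4*exp(4)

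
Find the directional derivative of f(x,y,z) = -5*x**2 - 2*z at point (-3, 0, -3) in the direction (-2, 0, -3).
-54*sqrt(13)/13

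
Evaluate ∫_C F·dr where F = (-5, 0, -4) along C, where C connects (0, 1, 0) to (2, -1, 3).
-22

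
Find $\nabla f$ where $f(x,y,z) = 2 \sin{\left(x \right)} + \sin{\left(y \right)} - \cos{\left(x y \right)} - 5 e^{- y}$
(y*sin(x*y) + 2*cos(x), x*sin(x*y) + cos(y) + 5*exp(-y), 0)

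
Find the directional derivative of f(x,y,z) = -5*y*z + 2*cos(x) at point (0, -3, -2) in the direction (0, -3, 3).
5*sqrt(2)/2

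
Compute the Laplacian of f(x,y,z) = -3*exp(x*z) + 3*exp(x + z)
-3*x**2*exp(x*z) - 3*z**2*exp(x*z) + 6*exp(x + z)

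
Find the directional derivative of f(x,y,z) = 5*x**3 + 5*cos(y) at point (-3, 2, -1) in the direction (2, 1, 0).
sqrt(5)*(54 - sin(2))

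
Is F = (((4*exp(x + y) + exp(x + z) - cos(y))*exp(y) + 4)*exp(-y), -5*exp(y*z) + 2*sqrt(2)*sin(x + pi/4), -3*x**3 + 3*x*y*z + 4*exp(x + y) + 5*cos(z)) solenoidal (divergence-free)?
No, ∇·F = 3*x*y - 5*z*exp(y*z) + 4*exp(x + y) + exp(x + z) - 5*sin(z)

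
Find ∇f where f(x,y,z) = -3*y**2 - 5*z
(0, -6*y, -5)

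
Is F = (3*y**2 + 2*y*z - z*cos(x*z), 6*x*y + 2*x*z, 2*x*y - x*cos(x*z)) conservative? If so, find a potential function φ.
Yes, F is conservative. φ = 3*x*y**2 + 2*x*y*z - sin(x*z)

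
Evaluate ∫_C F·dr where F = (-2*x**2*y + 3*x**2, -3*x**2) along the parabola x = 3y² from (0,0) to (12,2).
-14688/35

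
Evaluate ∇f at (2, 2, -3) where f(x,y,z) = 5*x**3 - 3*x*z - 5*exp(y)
(69, -5*exp(2), -6)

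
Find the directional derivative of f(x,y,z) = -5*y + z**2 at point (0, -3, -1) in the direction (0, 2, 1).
-12*sqrt(5)/5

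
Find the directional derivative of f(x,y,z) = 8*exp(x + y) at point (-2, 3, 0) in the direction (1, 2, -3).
12*sqrt(14)*E/7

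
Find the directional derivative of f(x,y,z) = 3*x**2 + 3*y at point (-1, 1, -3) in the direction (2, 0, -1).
-12*sqrt(5)/5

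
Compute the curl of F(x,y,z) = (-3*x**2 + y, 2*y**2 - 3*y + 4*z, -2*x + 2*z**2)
(-4, 2, -1)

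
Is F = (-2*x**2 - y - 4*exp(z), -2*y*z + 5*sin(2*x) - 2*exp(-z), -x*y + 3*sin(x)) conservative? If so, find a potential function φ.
No, ∇×F = (-x + 2*y - 2*exp(-z), y - 4*exp(z) - 3*cos(x), 10*cos(2*x) + 1) ≠ 0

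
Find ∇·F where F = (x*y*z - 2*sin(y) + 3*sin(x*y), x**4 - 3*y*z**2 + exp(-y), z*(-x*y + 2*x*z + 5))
-x*y + 4*x*z + y*z + 3*y*cos(x*y) - 3*z**2 + 5 - exp(-y)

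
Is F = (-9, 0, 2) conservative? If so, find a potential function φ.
Yes, F is conservative. φ = -9*x + 2*z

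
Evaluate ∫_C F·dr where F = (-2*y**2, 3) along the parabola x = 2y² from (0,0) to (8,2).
-26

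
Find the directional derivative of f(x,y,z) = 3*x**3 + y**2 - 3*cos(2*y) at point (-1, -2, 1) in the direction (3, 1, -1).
sqrt(11)*(23 - 6*sin(4))/11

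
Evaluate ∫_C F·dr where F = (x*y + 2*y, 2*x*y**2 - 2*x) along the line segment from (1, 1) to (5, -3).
-236/3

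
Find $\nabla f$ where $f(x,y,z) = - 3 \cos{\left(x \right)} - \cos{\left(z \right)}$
(3*sin(x), 0, sin(z))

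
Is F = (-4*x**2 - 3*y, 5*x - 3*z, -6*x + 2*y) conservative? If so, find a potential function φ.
No, ∇×F = (5, 6, 8) ≠ 0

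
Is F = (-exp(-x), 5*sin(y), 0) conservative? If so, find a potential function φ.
Yes, F is conservative. φ = -5*cos(y) + exp(-x)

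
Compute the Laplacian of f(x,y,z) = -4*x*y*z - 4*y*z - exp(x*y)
(-x**2 - y**2)*exp(x*y)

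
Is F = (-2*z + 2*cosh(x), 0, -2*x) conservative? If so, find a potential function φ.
Yes, F is conservative. φ = -2*x*z + 2*sinh(x)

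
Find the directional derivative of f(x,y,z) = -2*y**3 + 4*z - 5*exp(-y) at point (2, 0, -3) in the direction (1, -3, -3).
-27*sqrt(19)/19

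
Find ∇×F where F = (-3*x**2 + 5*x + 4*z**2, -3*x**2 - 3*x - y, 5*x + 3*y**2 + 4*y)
(6*y + 4, 8*z - 5, -6*x - 3)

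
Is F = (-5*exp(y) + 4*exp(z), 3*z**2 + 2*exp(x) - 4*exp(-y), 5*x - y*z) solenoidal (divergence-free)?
No, ∇·F = -y + 4*exp(-y)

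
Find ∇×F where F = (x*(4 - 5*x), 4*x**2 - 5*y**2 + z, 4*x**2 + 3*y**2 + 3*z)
(6*y - 1, -8*x, 8*x)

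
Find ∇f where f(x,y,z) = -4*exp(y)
(0, -4*exp(y), 0)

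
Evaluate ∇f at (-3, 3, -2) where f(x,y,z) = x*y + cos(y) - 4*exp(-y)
(3, -3 - sin(3) + 4*exp(-3), 0)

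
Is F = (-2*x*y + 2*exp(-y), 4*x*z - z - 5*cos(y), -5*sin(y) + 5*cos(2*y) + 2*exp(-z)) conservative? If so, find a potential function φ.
No, ∇×F = (-4*x - 10*sin(2*y) - 5*cos(y) + 1, 0, 2*x + 4*z + 2*exp(-y)) ≠ 0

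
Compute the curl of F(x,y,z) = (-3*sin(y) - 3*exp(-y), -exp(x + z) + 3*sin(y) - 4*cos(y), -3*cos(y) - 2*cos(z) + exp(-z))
(exp(x + z) + 3*sin(y), 0, -exp(x + z) + 3*cos(y) - 3*exp(-y))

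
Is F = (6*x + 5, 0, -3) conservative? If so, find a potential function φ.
Yes, F is conservative. φ = 3*x**2 + 5*x - 3*z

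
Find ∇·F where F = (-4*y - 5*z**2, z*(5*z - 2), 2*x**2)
0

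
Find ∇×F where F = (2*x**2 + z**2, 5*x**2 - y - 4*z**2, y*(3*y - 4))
(6*y + 8*z - 4, 2*z, 10*x)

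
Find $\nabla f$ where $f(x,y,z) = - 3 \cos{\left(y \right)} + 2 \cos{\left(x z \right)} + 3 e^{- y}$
(-2*z*sin(x*z), 3*sin(y) - 3*exp(-y), -2*x*sin(x*z))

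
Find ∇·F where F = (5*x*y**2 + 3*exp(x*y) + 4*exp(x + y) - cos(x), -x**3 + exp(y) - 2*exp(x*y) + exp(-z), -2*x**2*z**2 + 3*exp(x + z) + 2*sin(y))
-4*x**2*z - 2*x*exp(x*y) + 5*y**2 + 3*y*exp(x*y) + exp(y) + 4*exp(x + y) + 3*exp(x + z) + sin(x)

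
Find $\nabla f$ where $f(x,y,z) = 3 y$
(0, 3, 0)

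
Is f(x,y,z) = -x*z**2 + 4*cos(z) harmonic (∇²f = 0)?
No, ∇²f = -2*x - 4*cos(z)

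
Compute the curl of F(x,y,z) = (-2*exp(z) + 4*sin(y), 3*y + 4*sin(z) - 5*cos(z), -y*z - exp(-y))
(-z - 5*sin(z) - 4*cos(z) + exp(-y), -2*exp(z), -4*cos(y))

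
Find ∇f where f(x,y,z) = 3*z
(0, 0, 3)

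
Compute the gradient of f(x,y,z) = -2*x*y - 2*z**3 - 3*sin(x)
(-2*y - 3*cos(x), -2*x, -6*z**2)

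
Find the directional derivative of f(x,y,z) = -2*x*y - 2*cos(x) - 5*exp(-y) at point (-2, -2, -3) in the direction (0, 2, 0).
4 + 5*exp(2)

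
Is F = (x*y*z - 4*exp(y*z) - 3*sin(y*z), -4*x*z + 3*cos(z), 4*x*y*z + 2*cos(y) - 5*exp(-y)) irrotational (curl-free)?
No, ∇×F = (4*x*z + 4*x - 2*sin(y) + 3*sin(z) + 5*exp(-y), y*(x - 4*z - 4*exp(y*z) - 3*cos(y*z)), z*(-x + 4*exp(y*z) + 3*cos(y*z) - 4))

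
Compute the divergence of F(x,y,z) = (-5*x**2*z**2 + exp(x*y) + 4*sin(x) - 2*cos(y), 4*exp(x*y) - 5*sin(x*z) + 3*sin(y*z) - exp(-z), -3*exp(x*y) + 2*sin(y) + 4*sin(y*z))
-10*x*z**2 + 4*x*exp(x*y) + y*exp(x*y) + 4*y*cos(y*z) + 3*z*cos(y*z) + 4*cos(x)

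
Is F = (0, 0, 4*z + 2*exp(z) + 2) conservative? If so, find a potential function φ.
Yes, F is conservative. φ = 2*z**2 + 2*z + 2*exp(z)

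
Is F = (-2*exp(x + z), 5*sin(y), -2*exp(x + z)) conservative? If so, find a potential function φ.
Yes, F is conservative. φ = -2*exp(x + z) - 5*cos(y)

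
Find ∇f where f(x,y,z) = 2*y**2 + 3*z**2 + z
(0, 4*y, 6*z + 1)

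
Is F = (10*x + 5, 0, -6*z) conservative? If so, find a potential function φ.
Yes, F is conservative. φ = 5*x**2 + 5*x - 3*z**2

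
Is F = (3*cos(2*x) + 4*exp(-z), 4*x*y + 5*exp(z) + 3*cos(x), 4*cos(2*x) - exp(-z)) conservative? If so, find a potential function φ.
No, ∇×F = (-5*exp(z), 8*sin(2*x) - 4*exp(-z), 4*y - 3*sin(x)) ≠ 0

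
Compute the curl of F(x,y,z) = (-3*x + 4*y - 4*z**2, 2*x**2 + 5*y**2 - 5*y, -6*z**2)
(0, -8*z, 4*x - 4)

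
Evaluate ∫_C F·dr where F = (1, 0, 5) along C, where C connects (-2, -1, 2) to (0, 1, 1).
-3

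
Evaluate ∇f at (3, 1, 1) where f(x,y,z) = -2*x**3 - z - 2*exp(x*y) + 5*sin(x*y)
(-54 - 2*exp(3) + 5*cos(3), -6*exp(3) + 15*cos(3), -1)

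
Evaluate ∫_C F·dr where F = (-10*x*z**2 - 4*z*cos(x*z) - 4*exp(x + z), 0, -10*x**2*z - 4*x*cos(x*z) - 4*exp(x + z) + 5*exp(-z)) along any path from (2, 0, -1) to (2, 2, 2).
-4*exp(4) - 60 - 4*sin(2) - 5*exp(-2) - 4*sin(4) + 9*E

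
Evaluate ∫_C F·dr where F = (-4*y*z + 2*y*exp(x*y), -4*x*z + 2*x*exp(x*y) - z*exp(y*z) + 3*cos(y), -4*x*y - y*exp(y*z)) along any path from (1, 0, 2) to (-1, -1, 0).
-3*sin(1) - 2 + 2*E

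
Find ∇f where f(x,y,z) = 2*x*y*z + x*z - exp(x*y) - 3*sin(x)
(2*y*z - y*exp(x*y) + z - 3*cos(x), x*(2*z - exp(x*y)), x*(2*y + 1))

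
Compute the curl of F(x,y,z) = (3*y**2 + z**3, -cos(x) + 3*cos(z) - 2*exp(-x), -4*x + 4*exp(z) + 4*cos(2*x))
(3*sin(z), 3*z**2 + 8*sin(2*x) + 4, -6*y + sin(x) + 2*exp(-x))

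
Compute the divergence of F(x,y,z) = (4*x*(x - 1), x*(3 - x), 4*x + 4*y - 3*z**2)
8*x - 6*z - 4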